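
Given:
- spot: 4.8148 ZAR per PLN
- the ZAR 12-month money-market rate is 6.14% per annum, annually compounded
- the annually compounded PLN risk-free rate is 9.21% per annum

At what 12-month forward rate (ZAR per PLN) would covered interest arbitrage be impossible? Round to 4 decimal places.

T = 1 year.
ZAR growth factor: (1 + 0.0614)^1 = 1.061400.
PLN accumulates by (1 + 0.0921)^1 = 1.092100.
So F = 4.8148 × 1.061400 / 1.092100 = 4.679451 (ZAR/PLN).

4.6795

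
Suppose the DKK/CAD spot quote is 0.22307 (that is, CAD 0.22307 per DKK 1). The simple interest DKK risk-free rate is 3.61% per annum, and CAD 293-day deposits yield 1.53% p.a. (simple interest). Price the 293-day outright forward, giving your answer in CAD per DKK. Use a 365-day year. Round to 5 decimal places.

0.21945

T = 293/365 years.
Growth of 1 CAD over T: 1 + 0.0153×293/365 = 1.0122819.
DKK accumulates by 1 + 0.0361×293/365 = 1.0289789.
So F = 0.22307 × 1.0122819 / 1.0289789 = 0.2194503 (CAD/DKK).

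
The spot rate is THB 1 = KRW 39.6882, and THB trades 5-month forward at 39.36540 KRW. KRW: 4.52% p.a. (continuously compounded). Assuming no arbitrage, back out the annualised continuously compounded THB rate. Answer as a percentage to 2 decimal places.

T = 5/12 years.
CIP gives F = S · g_KRW/g_THB, so g_KRW/g_THB = 39.3654/39.6882 = 0.9918666.
KRW growth factor: e^(0.0452×5/12) = 1.0190118.
Hence g_THB = 1.0273678.
r = ln(1.0273678)/(5/12) = 0.064800 → 6.48%.

6.48%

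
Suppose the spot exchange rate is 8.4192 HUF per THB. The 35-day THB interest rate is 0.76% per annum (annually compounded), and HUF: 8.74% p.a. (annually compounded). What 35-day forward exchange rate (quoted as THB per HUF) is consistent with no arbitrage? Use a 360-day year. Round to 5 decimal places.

T = 35/360 years.
HUF accumulates by (1 + 0.0874)^(35/360) = 1.0081795.
THB accumulates by (1 + 0.0076)^(35/360) = 1.0007364.
CIP: F = S · (grow HUF)/(grow THB) = 8.4192 × 1.0081795/1.0007364 = 8.481819 HUF per THB.
Quoted the other way: 1/8.481819 = 0.11790 THB per HUF.

0.11790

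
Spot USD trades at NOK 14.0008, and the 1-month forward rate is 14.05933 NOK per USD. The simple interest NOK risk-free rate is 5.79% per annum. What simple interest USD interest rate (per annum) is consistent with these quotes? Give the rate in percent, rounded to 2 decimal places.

T = 1/12 years.
By CIP, F/S equals the NOK-to-USD growth ratio: 14.05933/14.0008 = 1.0041805.
NOK growth factor: 1 + 0.0579×1/12 = 1.004825.
So the USD growth factor = 1.0006418.
r = (1.0006418 − 1)/(1/12) = 0.007702 → 0.77%.

0.77%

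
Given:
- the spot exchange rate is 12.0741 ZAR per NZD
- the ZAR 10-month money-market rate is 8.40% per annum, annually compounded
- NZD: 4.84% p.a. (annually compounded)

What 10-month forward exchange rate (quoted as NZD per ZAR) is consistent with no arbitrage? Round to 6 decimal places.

0.080549

T = 10/12 years.
ZAR growth factor: (1 + 0.0840)^(10/12) = 1.0695253.
Growth of 1 NZD over T: (1 + 0.0484)^(10/12) = 1.0401736.
Forward (ZAR per NZD) = 12.0741 × 1.0695253 / 1.0401736 = 12.41481.
Invert for NZD per ZAR: 1 / 12.41481 = 0.080549.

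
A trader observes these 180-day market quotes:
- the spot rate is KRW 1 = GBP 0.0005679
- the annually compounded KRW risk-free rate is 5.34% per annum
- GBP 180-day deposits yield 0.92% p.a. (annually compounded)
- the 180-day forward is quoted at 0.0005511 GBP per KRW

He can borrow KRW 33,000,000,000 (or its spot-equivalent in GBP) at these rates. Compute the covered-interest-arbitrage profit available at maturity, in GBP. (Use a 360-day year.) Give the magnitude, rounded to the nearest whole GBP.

T = 180/360 years.
Keep in KRW, deliver into the forward: 33,000,000,000·1.0263527659·0.0005511 = GBP 18,665,559.31.
Swap to GBP now, deposit: 33,000,000,000·0.0005679·1.0045894684 = GBP 18,826,709.85.
The quoted forward undervalues KRW, so borrow KRW, convert to GBP at spot, deposit the GBP at 0.92%, and buy KRW forward at 0.0005511 to cover the loan.
Arbitrage profit = |18,665,559.31 − 18,826,709.85| = GBP 161,151.

GBP 161,151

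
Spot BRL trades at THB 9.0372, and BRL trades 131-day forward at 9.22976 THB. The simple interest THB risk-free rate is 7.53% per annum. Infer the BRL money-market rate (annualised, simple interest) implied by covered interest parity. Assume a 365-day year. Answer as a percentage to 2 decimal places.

1.56%

T = 131/365 years.
F/S = 9.22976/9.0372 = 1.0213075 = (growth of THB) / (growth of BRL).
The THB side grows by 1 + 0.0753×131/365 = 1.0270255.
Hence g_BRL = 1.0055987.
(1.0055987 − 1)/T = 0.015599, i.e. 1.56%.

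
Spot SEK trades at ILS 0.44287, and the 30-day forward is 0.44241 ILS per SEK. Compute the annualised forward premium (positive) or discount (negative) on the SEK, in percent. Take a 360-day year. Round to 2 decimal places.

T = 30/360 years.
(F − S)/S = (0.44241 − 0.44287)/0.44287 = -0.0010387.
Annualise by dividing by T: -0.0010387 / (30/360) = -0.012464 → -1.25%.

-1.25%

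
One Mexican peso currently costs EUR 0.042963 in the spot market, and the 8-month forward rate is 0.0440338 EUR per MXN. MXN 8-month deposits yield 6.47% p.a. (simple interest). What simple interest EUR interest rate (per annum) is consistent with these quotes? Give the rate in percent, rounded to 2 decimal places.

T = 8/12 years.
By CIP, F/S equals the EUR-to-MXN growth ratio: 0.0440338/0.042963 = 1.0249238.
The MXN side grows by 1 + 0.0647×8/12 = 1.0431333.
That pins the EUR growth at 1.0691321.
(1.0691321 − 1)/T = 0.103698, i.e. 10.37%.

10.37%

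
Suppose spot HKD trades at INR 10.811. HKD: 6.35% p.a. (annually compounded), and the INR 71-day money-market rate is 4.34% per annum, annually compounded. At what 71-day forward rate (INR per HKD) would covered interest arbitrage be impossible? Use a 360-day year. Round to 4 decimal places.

T = 71/360 years.
Growth of 1 INR over T: (1 + 0.0434)^(71/360) = 1.00841411.
HKD accumulates by (1 + 0.0635)^(71/360) = 1.01221607.
Forward (INR per HKD) = 10.811 × 1.00841411 / 1.01221607 = 10.770393.

10.7704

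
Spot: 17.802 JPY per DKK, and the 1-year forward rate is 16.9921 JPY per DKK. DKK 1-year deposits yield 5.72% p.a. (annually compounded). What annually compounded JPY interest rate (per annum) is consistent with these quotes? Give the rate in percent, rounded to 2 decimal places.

T = 1 year.
F/S = 16.9921/17.802 = 0.9545051 = (growth of JPY) / (growth of DKK).
DKK growth factor: (1 + 0.0572)^1 = 1.057200.
So the JPY growth factor = 1.0091028.
r = 1.0091028^(1/1) − 1 = 0.009103 → 0.91%.

0.91%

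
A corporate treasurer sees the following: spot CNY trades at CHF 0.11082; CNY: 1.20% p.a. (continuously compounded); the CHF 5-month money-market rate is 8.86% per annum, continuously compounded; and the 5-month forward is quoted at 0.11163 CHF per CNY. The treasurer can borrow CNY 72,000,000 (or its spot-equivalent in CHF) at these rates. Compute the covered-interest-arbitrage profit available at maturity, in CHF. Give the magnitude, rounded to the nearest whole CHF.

CHF 201,457

T = 5/12 years.
Keep in CNY, deliver into the forward: 72,000,000·1.005012521·0.11163 = CHF 8,077,647.44.
Swap to CHF now, deposit: 72,000,000·0.11082·1.03760655 = CHF 8,279,104.17.
The quoted forward undervalues CNY, so borrow CNY, convert to CHF at spot, deposit the CHF at 8.86%, and buy CNY forward at 0.11163 to cover the loan.
Profit = 8,279,104.17 − 8,077,647.44 = CHF 201,457.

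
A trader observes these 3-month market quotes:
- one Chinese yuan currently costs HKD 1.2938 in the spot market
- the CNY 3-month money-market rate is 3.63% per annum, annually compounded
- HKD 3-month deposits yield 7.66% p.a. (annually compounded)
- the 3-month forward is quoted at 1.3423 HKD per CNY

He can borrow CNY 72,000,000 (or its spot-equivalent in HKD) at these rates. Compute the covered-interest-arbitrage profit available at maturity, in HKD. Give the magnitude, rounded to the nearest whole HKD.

HKD 2,622,542

T = 3/12 years.
Invest the CNY and cover forward: 72,000,000 × 1.0089540188 × 1.3423 = HKD 97,510,966.52.
Convert at spot and invest in HKD: 72,000,000 × 1.2938 × 1.0186232715 = HKD 94,888,424.78.
The quoted forward overvalues CNY, so borrow HKD, buy CNY at spot, deposit the CNY at 3.63%, and sell the proceeds forward at 1.3423.
Profit = 97,510,966.52 − 94,888,424.78 = HKD 2,622,542.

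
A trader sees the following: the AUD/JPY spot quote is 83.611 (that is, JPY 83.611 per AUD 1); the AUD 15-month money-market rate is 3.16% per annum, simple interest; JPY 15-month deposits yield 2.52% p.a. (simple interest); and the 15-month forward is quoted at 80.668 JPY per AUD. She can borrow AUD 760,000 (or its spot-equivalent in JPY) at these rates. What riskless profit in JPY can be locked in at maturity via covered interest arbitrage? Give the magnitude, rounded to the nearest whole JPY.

T = 15/12 years.
Route A — deposit AUD, sell forward: 760,000 × 1.039500 × 80.668 = JPY 63,729,333.36.
Route B — convert at spot, deposit JPY: 760,000 × 83.611 × 1.031500 = JPY 65,546,007.34.
The quoted forward undervalues AUD, so borrow AUD, convert to JPY at spot, deposit the JPY at 2.52%, and buy AUD forward at 80.668 to cover the loan.
Profit = 65,546,007.34 − 63,729,333.36 = JPY 1,816,674.

JPY 1,816,674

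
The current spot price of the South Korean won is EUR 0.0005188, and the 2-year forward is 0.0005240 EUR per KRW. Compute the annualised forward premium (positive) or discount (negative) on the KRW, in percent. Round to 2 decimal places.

+0.50%

T = 2 years.
Period premium: (0.0005240 − 0.0005188)/0.0005188 = 0.0100231.
×(1/T) gives 0.50% p.a.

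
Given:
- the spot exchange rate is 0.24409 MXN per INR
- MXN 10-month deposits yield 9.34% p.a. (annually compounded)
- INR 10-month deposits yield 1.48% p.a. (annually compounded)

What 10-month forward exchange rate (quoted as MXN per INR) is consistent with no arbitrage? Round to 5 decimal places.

T = 10/12 years.
Growth of 1 MXN over T: (1 + 0.0934)^(10/12) = 1.0772485.
INR growth factor: (1 + 0.0148)^(10/12) = 1.0123182.
CIP: F = S · (grow MXN)/(grow INR) = 0.24409 × 1.0772485/1.0123182 = 0.2597460 MXN per INR.

0.25975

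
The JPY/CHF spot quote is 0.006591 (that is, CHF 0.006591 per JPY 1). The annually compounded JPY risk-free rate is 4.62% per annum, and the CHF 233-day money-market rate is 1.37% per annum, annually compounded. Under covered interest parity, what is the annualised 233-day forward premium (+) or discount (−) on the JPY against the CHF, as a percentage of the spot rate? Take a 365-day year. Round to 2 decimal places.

-3.12%

T = 233/365 years.
No-arbitrage forward: 0.006591 × 1.0087239 / 1.0292507 = 0.006459553 CHF/JPY.
(F − S)/S ÷ T = (0.006459553 − 0.006591)/0.006591/(233/365) = -0.031242 → -3.12%.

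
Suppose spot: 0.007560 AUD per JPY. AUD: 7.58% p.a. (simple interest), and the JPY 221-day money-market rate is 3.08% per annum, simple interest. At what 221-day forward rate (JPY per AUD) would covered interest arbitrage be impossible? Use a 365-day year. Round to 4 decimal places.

T = 221/365 years.
Growth of 1 AUD over T: 1 + 0.0758×221/365 = 1.045895342.
JPY accumulates by 1 + 0.0308×221/365 = 1.018648767.
Forward (AUD per JPY) = 0.00756 × 1.045895342 / 1.018648767 = 0.00776221308.
Invert for JPY per AUD: 1 / 0.00776221308 = 128.8292.

128.8292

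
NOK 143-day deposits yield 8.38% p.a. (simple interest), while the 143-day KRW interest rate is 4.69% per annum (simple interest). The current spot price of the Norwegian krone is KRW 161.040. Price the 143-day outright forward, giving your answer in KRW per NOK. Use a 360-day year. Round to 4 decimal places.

T = 143/360 years.
KRW growth factor: 1 + 0.0469×143/360 = 1.018629722.
Growth of 1 NOK over T: 1 + 0.0838×143/360 = 1.033287222.
Forward (KRW per NOK) = 161.04 × 1.018629722 / 1.033287222 = 158.755598.

158.7556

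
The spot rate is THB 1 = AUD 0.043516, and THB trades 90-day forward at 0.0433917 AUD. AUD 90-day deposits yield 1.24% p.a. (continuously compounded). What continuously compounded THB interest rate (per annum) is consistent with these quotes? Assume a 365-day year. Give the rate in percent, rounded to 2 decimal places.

2.40%

T = 90/365 years.
By CIP, F/S equals the AUD-to-THB growth ratio: 0.0433917/0.043516 = 0.9971436.
The AUD side grows by e^(0.0124×90/365) = 1.0030622.
So the THB growth factor = 1.0059356.
Take logs: ln 1.0059356 / (90/365) = 0.024001, so 2.40%.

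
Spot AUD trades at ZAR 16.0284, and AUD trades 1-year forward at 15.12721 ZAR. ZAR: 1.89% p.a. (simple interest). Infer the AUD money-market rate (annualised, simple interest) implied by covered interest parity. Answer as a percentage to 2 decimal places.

T = 1 year.
F/S = 15.12721/16.0284 = 0.9437754 = (growth of ZAR) / (growth of AUD).
The ZAR side grows by 1 + 0.0189×1 = 1.018900.
So the AUD growth factor = 1.0796001.
r = (1.0796001 − 1)/1 = 0.079600 → 7.96%.

7.96%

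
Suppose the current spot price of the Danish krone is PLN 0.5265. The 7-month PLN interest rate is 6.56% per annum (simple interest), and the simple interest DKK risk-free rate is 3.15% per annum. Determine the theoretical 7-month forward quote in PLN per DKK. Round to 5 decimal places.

T = 7/12 years.
PLN growth factor: 1 + 0.0656×7/12 = 1.0382667.
DKK accumulates by 1 + 0.0315×7/12 = 1.018375.
So F = 0.5265 × 1.0382667 / 1.018375 = 0.5367840 (PLN/DKK).

0.53678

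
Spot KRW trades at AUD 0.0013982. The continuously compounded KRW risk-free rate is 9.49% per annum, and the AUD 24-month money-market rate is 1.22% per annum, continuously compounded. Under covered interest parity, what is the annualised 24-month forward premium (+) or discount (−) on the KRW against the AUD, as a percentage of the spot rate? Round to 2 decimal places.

T = 2 years.
F = S · g_AUD/g_KRW = 0.0013982 × 1.0247001/1.2090078 = 0.0011850508.
(F − S)/S ÷ T = (0.0011850508 − 0.0013982)/0.0013982/2 = -0.076223 → -7.62%.

-7.62%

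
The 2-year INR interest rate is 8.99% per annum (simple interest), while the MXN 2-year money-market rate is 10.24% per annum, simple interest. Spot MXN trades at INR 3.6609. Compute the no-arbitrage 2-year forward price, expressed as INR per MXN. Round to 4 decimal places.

T = 2 years.
INR accumulates by 1 + 0.0899×2 = 1.179800.
MXN accumulates by 1 + 0.1024×2 = 1.204800.
So F = 3.6609 × 1.179800 / 1.204800 = 3.584935 (INR/MXN).

3.5849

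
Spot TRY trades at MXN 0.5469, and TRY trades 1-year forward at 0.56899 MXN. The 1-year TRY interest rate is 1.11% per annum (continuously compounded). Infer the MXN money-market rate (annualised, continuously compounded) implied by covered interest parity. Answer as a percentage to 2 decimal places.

T = 1 year.
By CIP, F/S equals the MXN-to-TRY growth ratio: 0.56899/0.5469 = 1.0403913.
The TRY side grows by e^(0.0111×1) = 1.0111618.
That pins the MXN growth at 1.0520039.
Take logs: ln 1.0520039 / 1 = 0.050697, so 5.07%.

5.07%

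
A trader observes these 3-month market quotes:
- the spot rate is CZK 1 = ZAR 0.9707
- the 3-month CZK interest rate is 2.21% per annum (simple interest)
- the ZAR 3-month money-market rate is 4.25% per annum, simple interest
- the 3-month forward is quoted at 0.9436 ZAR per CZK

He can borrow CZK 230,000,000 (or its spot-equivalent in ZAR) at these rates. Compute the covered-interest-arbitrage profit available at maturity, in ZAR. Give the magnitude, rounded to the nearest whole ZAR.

T = 3/12 years.
Invest the CZK and cover forward: 230,000,000 × 1.005525 × 0.9436 = ZAR 218,227,079.70.
Convert at spot and invest in ZAR: 230,000,000 × 0.9707 × 1.010625 = ZAR 225,633,148.13.
The quoted forward undervalues CZK, so borrow CZK, convert to ZAR at spot, deposit the ZAR at 4.25%, and buy CZK forward at 0.9436 to cover the loan.
The gap between the two covered legs is ZAR 7,406,068.

ZAR 7,406,068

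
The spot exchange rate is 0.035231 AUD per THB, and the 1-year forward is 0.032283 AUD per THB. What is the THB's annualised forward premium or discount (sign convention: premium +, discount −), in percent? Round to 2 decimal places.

T = 1 year.
Period premium: (0.032283 − 0.035231)/0.035231 = -0.0836763.
×(1/T) gives -8.37% p.a.

-8.37%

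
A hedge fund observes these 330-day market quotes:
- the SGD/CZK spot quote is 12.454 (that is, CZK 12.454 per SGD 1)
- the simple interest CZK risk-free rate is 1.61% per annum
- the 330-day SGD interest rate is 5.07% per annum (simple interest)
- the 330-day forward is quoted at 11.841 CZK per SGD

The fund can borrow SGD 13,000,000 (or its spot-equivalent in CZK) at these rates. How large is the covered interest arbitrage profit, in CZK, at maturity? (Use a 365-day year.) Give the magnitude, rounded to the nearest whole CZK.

T = 330/365 years.
Invest the SGD and cover forward: 13,000,000 × 1.04583835616 × 11.841 = CZK 160,989,035.68.
Convert at spot and invest in CZK: 13,000,000 × 12.454 × 1.01455616438 = CZK 164,258,672.13.
The quoted forward undervalues SGD, so borrow SGD, convert to CZK at spot, deposit the CZK at 1.61%, and buy SGD forward at 11.841 to cover the loan.
Arbitrage profit = |160,989,035.68 − 164,258,672.13| = CZK 3,269,636.

CZK 3,269,636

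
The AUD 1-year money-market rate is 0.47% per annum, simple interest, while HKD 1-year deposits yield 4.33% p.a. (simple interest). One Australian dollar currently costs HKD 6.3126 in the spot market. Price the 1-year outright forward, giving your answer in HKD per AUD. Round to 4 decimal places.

T = 1 year.
HKD accumulates by 1 + 0.0433×1 = 1.043300.
Growth of 1 AUD over T: 1 + 0.0047×1 = 1.004700.
So F = 6.3126 × 1.043300 / 1.004700 = 6.555126 (HKD/AUD).

6.5551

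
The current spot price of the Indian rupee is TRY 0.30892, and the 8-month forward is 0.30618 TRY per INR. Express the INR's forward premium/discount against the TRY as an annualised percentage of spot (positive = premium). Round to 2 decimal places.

-1.33%

T = 8/12 years.
(F − S)/S = (0.30618 − 0.30892)/0.30892 = -0.0088696.
×(1/T) gives -1.33% p.a.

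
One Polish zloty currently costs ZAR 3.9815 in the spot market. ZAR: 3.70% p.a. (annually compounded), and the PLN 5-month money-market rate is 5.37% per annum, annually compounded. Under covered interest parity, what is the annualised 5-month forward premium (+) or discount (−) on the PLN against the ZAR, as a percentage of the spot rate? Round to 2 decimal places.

-1.59%

T = 5/12 years.
F = S · g_ZAR/g_PLN = 3.9815 × 1.0152535/1.0220342 = 3.9550847.
Annualised premium = (F − S)/S × (1/T) = (3.9550847 − 3.9815)/3.9815 ÷ (5/12) = -1.59%.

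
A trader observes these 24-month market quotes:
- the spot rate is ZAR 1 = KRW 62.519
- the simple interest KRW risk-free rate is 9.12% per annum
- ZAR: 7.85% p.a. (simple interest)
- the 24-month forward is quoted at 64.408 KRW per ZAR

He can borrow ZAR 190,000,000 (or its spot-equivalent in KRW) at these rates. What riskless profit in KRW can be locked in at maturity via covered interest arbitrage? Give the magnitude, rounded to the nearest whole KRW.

T = 2 years.
Route A — deposit ZAR, sell forward: 190,000,000 × 1.157000 × 64.408 = KRW 14,158,810,640.00.
Route B — convert at spot, deposit KRW: 190,000,000 × 62.519 × 1.182400 = KRW 14,045,268,464.00.
The quoted forward overvalues ZAR, so borrow KRW, buy ZAR at spot, deposit the ZAR at 7.85%, and sell the proceeds forward at 64.408.
The gap between the two covered legs is KRW 113,542,176.

KRW 113,542,176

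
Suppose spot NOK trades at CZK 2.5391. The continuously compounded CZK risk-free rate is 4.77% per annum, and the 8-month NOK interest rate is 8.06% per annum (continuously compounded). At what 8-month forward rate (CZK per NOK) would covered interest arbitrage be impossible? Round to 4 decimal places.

T = 8/12 years.
CZK accumulates by e^(0.0477×8/12) = 1.032311.
NOK growth factor: e^(0.0806×8/12) = 1.0552032.
So F = 2.5391 × 1.032311 / 1.0552032 = 2.484015 (CZK/NOK).

2.4840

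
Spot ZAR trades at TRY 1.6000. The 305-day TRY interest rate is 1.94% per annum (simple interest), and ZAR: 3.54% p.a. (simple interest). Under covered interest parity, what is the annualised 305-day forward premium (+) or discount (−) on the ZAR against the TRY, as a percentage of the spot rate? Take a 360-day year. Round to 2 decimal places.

T = 305/360 years.
F = S · g_TRY/g_ZAR = 1.6 × 1.0164361/1.0299917 = 1.5789426.
(F − S)/S ÷ T = (1.5789426 − 1.6)/1.6/(305/360) = -0.015534 → -1.55%.

-1.55%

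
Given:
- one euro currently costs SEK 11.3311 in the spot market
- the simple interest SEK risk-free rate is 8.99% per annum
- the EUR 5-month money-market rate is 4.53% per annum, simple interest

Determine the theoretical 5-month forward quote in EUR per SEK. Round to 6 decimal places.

T = 5/12 years.
SEK growth factor: 1 + 0.0899×5/12 = 1.0374583.
EUR accumulates by 1 + 0.0453×5/12 = 1.018875.
Forward (SEK per EUR) = 11.3311 × 1.0374583 / 1.018875 = 11.53777.
Quoted the other way: 1/11.53777 = 0.086672 EUR per SEK.

0.086672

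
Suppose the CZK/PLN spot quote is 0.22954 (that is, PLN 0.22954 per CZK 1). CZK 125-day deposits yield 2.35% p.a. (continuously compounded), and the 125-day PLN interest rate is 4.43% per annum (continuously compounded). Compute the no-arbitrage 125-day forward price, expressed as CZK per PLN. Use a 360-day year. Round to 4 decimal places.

T = 125/360 years.
Growth of 1 PLN over T: e^(0.0443×125/360) = 1.0155009.
CZK growth factor: e^(0.0235×125/360) = 1.0081931.
So F = 0.22954 × 1.0155009 / 1.0081931 = 0.2312038 (PLN/CZK).
Invert for CZK per PLN: 1 / 0.2312038 = 4.3252.

4.3252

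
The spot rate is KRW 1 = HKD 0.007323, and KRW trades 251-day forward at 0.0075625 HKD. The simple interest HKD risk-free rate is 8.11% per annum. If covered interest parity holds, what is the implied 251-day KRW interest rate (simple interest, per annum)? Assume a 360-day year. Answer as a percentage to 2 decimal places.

T = 251/360 years.
By CIP, F/S equals the HKD-to-KRW growth ratio: 0.0075625/0.007323 = 1.0327052.
The HKD side grows by 1 + 0.0811×251/360 = 1.0565447.
So the KRW growth factor = 1.0230845.
(1.0230845 − 1)/T = 0.033109, i.e. 3.31%.

3.31%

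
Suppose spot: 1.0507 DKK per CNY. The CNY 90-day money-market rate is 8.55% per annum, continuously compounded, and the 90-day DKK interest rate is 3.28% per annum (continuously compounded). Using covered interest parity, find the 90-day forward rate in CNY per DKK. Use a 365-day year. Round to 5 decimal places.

T = 90/365 years.
Growth of 1 DKK over T: e^(0.0328×90/365) = 1.0081205.
Growth of 1 CNY over T: e^(0.0855×90/365) = 1.021306.
CIP: F = S · (grow DKK)/(grow CNY) = 1.0507 × 1.0081205/1.021306 = 1.037135 DKK per CNY.
Quoted the other way: 1/1.037135 = 0.96419 CNY per DKK.

0.96419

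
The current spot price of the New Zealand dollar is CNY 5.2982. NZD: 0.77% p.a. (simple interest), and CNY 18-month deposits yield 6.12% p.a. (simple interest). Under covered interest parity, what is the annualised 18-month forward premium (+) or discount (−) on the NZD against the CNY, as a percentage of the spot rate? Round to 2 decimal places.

T = 18/12 years.
No-arbitrage forward: 5.2982 × 1.091800 / 1.011550 = 5.7185258 CNY/NZD.
(F − S)/S ÷ T = (5.7185258 − 5.2982)/5.2982/(18/12) = 0.052889 → 5.29%.

+5.29%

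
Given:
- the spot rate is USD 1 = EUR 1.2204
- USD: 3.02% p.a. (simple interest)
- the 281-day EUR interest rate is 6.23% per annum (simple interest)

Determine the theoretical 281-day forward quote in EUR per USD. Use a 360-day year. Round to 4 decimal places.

1.2503

T = 281/360 years.
EUR accumulates by 1 + 0.0623×281/360 = 1.0486286.
Growth of 1 USD over T: 1 + 0.0302×281/360 = 1.0235728.
Forward (EUR per USD) = 1.2204 × 1.0486286 / 1.0235728 = 1.250274.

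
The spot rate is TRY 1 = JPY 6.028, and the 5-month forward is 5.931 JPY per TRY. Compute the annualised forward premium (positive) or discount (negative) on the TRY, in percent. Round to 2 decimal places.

-3.86%

T = 5/12 years.
TRY trades forward at -1.60916% vs spot over the period.
×(1/T) gives -3.86% p.a.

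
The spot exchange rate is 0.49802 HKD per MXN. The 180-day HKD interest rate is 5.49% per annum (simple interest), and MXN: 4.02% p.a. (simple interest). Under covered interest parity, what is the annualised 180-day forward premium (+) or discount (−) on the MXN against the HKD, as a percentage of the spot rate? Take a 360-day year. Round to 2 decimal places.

T = 180/360 years.
No-arbitrage forward: 0.49802 × 1.027450 / 1.020100 = 0.50160832 HKD/MXN.
(F − S)/S ÷ T = (0.50160832 − 0.49802)/0.49802/(180/360) = 0.014410 → 1.44%.

+1.44%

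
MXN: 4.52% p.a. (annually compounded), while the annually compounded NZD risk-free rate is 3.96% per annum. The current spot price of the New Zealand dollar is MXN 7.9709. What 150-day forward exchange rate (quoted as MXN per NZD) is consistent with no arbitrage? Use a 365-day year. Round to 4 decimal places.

T = 150/365 years.
MXN accumulates by (1 + 0.0452)^(150/365) = 1.0183338.
NZD growth factor: (1 + 0.0396)^(150/365) = 1.0160881.
CIP: F = S · (grow MXN)/(grow NZD) = 7.9709 × 1.0183338/1.0160881 = 7.988517 MXN per NZD.

7.9885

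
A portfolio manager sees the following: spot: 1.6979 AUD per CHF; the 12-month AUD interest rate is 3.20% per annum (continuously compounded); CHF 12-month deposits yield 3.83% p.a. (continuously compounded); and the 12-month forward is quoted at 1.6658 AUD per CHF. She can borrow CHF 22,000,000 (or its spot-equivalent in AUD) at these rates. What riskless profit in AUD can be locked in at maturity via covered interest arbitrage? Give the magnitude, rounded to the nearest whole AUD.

AUD 490,024

T = 1 year.
Route A — deposit CHF, sell forward: 22,000,000 × 1.039042899 × 1.6658 = AUD 38,078,428.55.
Route B — convert at spot, deposit AUD: 22,000,000 × 1.6979 × 1.0325175053 = AUD 38,568,452.39.
The quoted forward undervalues CHF, so borrow CHF, convert to AUD at spot, deposit the AUD at 3.20%, and buy CHF forward at 1.6658 to cover the loan.
The gap between the two covered legs is AUD 490,024.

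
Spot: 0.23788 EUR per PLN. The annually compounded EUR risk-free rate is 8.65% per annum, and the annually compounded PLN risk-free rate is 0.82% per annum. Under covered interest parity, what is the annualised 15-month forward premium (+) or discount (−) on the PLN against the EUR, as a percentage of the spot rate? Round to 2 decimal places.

T = 15/12 years.
F = S · g_EUR/g_PLN = 0.23788 × 1.1092697/1.0102605 = 0.26119310.
Annualised premium = (F − S)/S × (1/T) = (0.26119310 − 0.23788)/0.23788 ÷ (15/12) = 7.84%.

+7.84%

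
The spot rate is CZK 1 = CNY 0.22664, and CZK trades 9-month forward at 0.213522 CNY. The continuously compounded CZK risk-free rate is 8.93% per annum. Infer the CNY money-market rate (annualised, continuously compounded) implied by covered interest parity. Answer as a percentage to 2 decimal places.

T = 9/12 years.
CIP gives F = S · g_CNY/g_CZK, so g_CNY/g_CZK = 0.213522/0.22664 = 0.9421197.
The CZK side grows by e^(0.0893×9/12) = 1.0692687.
So the CNY growth factor = 1.0073791.
Take logs: ln 1.0073791 / (9/12) = 0.009803, so 0.98%.

0.98%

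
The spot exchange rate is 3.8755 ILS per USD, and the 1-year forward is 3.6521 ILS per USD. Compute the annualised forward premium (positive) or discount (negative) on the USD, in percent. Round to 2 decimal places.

T = 1 year.
USD trades forward at -5.76442% vs spot over the period.
×(1/T) gives -5.76% p.a.

-5.76%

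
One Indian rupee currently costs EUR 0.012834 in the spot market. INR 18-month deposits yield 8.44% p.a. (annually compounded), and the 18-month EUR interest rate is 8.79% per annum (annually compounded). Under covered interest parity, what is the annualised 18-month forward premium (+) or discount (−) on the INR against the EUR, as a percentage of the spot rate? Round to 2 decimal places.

T = 18/12 years.
CIP forward (EUR per INR) = 0.012834 × 1.1347063/1.1292348 = 0.012896185.
Annualised premium = (F − S)/S × (1/T) = (0.012896185 − 0.012834)/0.012834 ÷ (18/12) = 0.32%.

+0.32%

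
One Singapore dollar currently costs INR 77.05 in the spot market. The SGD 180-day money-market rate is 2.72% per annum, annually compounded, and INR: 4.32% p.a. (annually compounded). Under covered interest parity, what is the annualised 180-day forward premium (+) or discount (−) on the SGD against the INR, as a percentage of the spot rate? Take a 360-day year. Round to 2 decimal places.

T = 180/360 years.
No-arbitrage forward: 77.05 × 1.0213716 / 1.0135088 = 77.64775 INR/SGD.
(F − S)/S ÷ T = (77.64775 − 77.05)/77.05/(180/360) = 0.015516 → 1.55%.

+1.55%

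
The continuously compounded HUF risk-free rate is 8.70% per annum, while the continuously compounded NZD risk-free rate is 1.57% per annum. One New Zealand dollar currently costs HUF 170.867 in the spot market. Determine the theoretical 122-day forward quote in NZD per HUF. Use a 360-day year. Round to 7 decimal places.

0.0057128

T = 122/360 years.
HUF growth factor: e^(0.0870×122/360) = 1.0299223.
NZD accumulates by e^(0.0157×122/360) = 1.0053347.
Forward (HUF per NZD) = 170.867 × 1.0299223 / 1.0053347 = 175.0459.
Invert for NZD per HUF: 1 / 175.0459 = 0.0057128.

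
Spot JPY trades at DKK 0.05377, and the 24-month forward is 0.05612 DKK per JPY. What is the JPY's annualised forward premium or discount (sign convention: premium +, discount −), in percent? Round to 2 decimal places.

T = 2 years.
Period premium: (0.05612 − 0.05377)/0.05377 = 0.0437047.
Annualise by dividing by T: 0.0437047 / 2 = 0.021852 → 2.19%.

+2.19%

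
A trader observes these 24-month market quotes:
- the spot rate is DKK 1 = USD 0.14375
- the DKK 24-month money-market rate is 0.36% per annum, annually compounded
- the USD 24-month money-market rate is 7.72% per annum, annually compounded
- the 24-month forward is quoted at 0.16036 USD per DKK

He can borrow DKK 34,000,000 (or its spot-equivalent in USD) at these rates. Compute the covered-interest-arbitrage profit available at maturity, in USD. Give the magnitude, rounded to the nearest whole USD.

USD 179,692

T = 2 years.
Invest the DKK and cover forward: 34,000,000 × 1.00721296 × 0.16036 = USD 5,491,566.79.
Convert at spot and invest in USD: 34,000,000 × 0.14375 × 1.16035984 = USD 5,671,258.72.
The quoted forward undervalues DKK, so borrow DKK, convert to USD at spot, deposit the USD at 7.72%, and buy DKK forward at 0.16036 to cover the loan.
Profit = 5,671,258.72 − 5,491,566.79 = USD 179,692.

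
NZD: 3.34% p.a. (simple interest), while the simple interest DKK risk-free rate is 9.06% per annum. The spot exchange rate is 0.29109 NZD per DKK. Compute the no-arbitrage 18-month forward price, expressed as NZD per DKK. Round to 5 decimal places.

0.26910

T = 18/12 years.
NZD accumulates by 1 + 0.0334×18/12 = 1.050100.
Growth of 1 DKK over T: 1 + 0.0906×18/12 = 1.135900.
Forward (NZD per DKK) = 0.29109 × 1.050100 / 1.135900 = 0.2691026.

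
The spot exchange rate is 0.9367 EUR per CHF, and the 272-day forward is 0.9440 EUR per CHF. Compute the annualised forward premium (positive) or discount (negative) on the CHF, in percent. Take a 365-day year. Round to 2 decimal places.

+1.05%

T = 272/365 years.
Period premium: (0.9440 − 0.9367)/0.9367 = 0.0077933.
Annualise by dividing by T: 0.0077933 / (272/365) = 0.010458 → 1.05%.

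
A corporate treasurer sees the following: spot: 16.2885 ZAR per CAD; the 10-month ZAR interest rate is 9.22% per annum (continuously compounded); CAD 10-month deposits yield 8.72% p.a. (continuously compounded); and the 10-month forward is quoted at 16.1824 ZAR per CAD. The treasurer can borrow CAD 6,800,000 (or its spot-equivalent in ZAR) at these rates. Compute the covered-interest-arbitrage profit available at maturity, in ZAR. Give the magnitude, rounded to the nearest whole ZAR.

T = 10/12 years.
Invest the CAD and cover forward: 6,800,000 × 1.07537201983 × 16.1824 = ZAR 118,334,281.18.
Convert at spot and invest in ZAR: 6,800,000 × 16.2885 × 1.07986208438 = ZAR 119,607,468.22.
The quoted forward undervalues CAD, so borrow CAD, convert to ZAR at spot, deposit the ZAR at 9.22%, and buy CAD forward at 16.1824 to cover the loan.
Arbitrage profit = |118,334,281.18 − 119,607,468.22| = ZAR 1,273,187.

ZAR 1,273,187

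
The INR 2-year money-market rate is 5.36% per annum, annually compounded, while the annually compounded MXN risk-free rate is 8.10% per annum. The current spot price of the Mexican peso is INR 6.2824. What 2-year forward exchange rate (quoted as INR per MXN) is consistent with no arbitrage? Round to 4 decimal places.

T = 2 years.
Growth of 1 INR over T: (1 + 0.0536)^2 = 1.110073.
MXN growth factor: (1 + 0.0810)^2 = 1.168561.
CIP: F = S · (grow INR)/(grow MXN) = 6.2824 × 1.110073/1.168561 = 5.967958 INR per MXN.

5.9680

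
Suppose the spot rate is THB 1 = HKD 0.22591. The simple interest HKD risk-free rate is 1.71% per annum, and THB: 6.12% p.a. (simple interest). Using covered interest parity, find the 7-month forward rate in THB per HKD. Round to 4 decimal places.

T = 7/12 years.
Growth of 1 HKD over T: 1 + 0.0171×7/12 = 1.009975.
Growth of 1 THB over T: 1 + 0.0612×7/12 = 1.035700.
CIP: F = S · (grow HKD)/(grow THB) = 0.22591 × 1.009975/1.035700 = 0.2202988 HKD per THB.
Invert for THB per HKD: 1 / 0.2202988 = 4.5393.

4.5393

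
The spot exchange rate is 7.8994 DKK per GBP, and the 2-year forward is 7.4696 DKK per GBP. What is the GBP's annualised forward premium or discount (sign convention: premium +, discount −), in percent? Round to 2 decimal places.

-2.72%

T = 2 years.
GBP trades forward at -5.44092% vs spot over the period.
Annualise by dividing by T: -0.0544092 / 2 = -0.027205 → -2.72%.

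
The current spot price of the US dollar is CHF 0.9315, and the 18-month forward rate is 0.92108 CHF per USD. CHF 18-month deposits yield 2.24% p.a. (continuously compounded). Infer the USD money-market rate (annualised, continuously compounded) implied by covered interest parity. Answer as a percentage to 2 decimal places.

2.99%

T = 18/12 years.
By CIP, F/S equals the CHF-to-USD growth ratio: 0.92108/0.9315 = 0.9888137.
CHF growth factor: e^(0.0224×18/12) = 1.0341709.
So the USD growth factor = 1.0458703.
Take logs: ln 1.0458703 / (18/12) = 0.029900, so 2.99%.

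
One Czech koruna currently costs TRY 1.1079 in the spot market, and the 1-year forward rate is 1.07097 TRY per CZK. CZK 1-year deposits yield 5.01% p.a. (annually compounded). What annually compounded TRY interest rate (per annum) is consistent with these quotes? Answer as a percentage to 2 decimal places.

1.51%

T = 1 year.
CIP gives F = S · g_TRY/g_CZK, so g_TRY/g_CZK = 1.07097/1.1079 = 0.9666667.
The CZK side grows by (1 + 0.0501)^1 = 1.050100.
Hence g_TRY = 1.0150967.
Annualise: 1.0150967^(1/1) − 1 = 0.015097 = 1.51%.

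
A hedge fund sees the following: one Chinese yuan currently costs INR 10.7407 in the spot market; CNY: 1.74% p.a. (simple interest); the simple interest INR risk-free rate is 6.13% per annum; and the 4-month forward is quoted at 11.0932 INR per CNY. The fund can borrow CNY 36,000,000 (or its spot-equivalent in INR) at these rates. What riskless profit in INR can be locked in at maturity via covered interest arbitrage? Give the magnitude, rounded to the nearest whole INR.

T = 4/12 years.
Invest the CNY and cover forward: 36,000,000 × 1.005800 × 11.0932 = INR 401,671,460.16.
Convert at spot and invest in INR: 36,000,000 × 10.7407 × 1.02043333333 = INR 394,566,058.92.
The quoted forward overvalues CNY, so borrow INR, buy CNY at spot, deposit the CNY at 1.74%, and sell the proceeds forward at 11.0932.
Profit = 401,671,460.16 − 394,566,058.92 = INR 7,105,401.

INR 7,105,401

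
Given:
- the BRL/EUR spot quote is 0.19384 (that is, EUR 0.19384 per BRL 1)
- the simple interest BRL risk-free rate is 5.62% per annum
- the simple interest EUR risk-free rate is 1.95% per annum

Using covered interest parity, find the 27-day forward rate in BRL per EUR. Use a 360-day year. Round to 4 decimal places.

5.1731

T = 27/360 years.
EUR accumulates by 1 + 0.0195×27/360 = 1.0014625.
Growth of 1 BRL over T: 1 + 0.0562×27/360 = 1.004215.
Forward (EUR per BRL) = 0.19384 × 1.0014625 / 1.004215 = 0.1933087.
Invert for BRL per EUR: 1 / 0.1933087 = 5.1731.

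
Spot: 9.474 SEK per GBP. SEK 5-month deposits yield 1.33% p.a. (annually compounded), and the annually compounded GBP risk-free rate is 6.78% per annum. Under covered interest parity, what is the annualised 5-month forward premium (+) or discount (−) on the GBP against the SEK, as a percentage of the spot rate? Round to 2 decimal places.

-5.18%

T = 5/12 years.
F = S · g_SEK/g_GBP = 9.474 × 1.0055203/1.0277105 = 9.269439.
(F − S)/S ÷ T = (9.269439 − 9.474)/9.474/(5/12) = -0.051820 → -5.18%.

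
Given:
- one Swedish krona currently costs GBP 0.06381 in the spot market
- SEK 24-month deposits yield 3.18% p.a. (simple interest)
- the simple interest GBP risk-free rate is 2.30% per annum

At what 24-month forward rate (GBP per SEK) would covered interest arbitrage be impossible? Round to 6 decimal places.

0.062754

T = 2 years.
GBP accumulates by 1 + 0.0230×2 = 1.046000.
Growth of 1 SEK over T: 1 + 0.0318×2 = 1.063600.
Forward (GBP per SEK) = 0.06381 × 1.046000 / 1.063600 = 0.06275410.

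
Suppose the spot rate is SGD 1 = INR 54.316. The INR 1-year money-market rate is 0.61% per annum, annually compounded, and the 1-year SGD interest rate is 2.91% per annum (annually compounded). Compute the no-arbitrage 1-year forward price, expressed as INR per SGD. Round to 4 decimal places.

T = 1 year.
INR accumulates by (1 + 0.0061)^1 = 1.006100.
SGD accumulates by (1 + 0.0291)^1 = 1.029100.
CIP: F = S · (grow INR)/(grow SGD) = 54.316 × 1.006100/1.029100 = 53.102058 INR per SGD.

53.1021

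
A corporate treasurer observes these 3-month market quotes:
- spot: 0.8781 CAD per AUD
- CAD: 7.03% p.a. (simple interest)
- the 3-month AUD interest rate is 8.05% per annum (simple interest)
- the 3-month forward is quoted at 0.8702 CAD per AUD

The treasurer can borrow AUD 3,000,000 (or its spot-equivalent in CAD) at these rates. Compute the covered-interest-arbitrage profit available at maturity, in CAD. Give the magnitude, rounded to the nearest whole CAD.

T = 3/12 years.
Route A — deposit AUD, sell forward: 3,000,000 × 1.020125 × 0.8702 = CAD 2,663,138.33.
Route B — convert at spot, deposit CAD: 3,000,000 × 0.8781 × 1.017575 = CAD 2,680,597.82.
The quoted forward undervalues AUD, so borrow AUD, convert to CAD at spot, deposit the CAD at 7.03%, and buy AUD forward at 0.8702 to cover the loan.
Profit = 2,680,597.82 − 2,663,138.33 = CAD 17,459.

CAD 17,459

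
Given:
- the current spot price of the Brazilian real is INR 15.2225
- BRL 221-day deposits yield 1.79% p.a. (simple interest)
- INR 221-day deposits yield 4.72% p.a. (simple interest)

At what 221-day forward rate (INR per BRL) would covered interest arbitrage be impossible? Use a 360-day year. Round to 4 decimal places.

T = 221/360 years.
INR growth factor: 1 + 0.0472×221/360 = 1.02897556.
BRL growth factor: 1 + 0.0179×221/360 = 1.01098861.
Forward (INR per BRL) = 15.2225 × 1.02897556 / 1.01098861 = 15.493330.

15.4933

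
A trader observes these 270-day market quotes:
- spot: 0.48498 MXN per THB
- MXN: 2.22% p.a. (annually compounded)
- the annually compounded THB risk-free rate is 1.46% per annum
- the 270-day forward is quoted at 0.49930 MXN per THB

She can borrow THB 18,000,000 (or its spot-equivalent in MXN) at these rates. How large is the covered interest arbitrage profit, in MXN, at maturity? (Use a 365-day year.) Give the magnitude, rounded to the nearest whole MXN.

MXN 211,694

T = 270/365 years.
Route A — deposit THB, sell forward: 18,000,000 × 1.010779605 × 0.49930 = MXN 9,084,280.62.
Route B — convert at spot, deposit MXN: 18,000,000 × 0.48498 × 1.016374911 = MXN 8,872,587.08.
The quoted forward overvalues THB, so borrow MXN, buy THB at spot, deposit the THB at 1.46%, and sell the proceeds forward at 0.49930.
Profit = 9,084,280.62 − 8,872,587.08 = MXN 211,694.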